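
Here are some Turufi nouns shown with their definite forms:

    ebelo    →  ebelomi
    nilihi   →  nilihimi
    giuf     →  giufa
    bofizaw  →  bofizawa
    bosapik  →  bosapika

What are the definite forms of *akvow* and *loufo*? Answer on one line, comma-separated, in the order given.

Looking at the final sound of each stem: -a when the stem ends in a consonant (*giuf*, *bofizaw*, *bosapik*); -mi when the stem ends in a vowel (*ebelo*, *nilihi*).
Since the final sound of *akvow* is /w/ (a consonant), it takes -a, giving *akvowa*.
Since the final sound of *loufo* is /o/ (a vowel), it takes -mi, giving *loufomi*.

akvowa, loufomi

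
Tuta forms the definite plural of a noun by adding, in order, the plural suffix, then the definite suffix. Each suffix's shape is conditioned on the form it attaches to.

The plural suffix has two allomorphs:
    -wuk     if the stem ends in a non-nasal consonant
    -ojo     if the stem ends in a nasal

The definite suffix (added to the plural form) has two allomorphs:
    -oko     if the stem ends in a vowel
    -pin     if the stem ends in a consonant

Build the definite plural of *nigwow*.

*nigwow* — final consonant /w/ (non-nasal) → -wuk → *nigwowwuk*.
Since the final sound of the plural form *nigwowwuk* is /k/ (a consonant), it takes -pin, giving *nigwowwukpin*.

nigwowwukpin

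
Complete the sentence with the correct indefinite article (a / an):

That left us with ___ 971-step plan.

The indefinite article is chosen by the initial *sound* of the following word, not its spelling.
The number *971* is spoken "nine hundred …", beginning with /naɪn/ — a consonant sound.
So the article is *a*: That left us with a 971-step plan.

a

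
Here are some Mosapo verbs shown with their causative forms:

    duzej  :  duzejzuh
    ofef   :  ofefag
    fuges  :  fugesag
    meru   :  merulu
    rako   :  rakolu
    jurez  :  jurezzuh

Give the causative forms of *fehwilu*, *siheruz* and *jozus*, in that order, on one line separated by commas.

fehwilulu, siheruzzuh, jozusag

The alternation tracks the final sound of the stem — -ag when the stem ends in a voiceless consonant (*ofef*, *fuges*); -zuh when the stem ends in a voiced consonant (*duzej*, *jurez*); -lu when the stem ends in a vowel (*meru*, *rako*).
Since the final sound of *fehwilu* is /u/ (a vowel), it takes -lu, giving *fehwilulu*.
Since the final sound of *siheruz* is /z/ (a voiced consonant), it takes -zuh, giving *siheruzzuh*.
Since the final sound of *jozus* is /s/ (a voiceless consonant), it takes -ag, giving *jozusag*.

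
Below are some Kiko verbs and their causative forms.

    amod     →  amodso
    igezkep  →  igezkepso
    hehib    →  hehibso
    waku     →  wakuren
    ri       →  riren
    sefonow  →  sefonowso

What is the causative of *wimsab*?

wimsabso

The suffix is conditioned by the final sound: -so when the stem ends in a consonant (*amod*, *igezkep*, *hehib*, *sefonow*); -ren when the stem ends in a vowel (*waku*, *ri*).
*wimsab* — final sound /b/ (a consonant) → -so → *wimsabso*.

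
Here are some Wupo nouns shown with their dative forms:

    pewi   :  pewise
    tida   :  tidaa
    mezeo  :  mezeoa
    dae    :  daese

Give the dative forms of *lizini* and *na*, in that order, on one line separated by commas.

The alternation tracks the last vowel of the stem — -se when the last vowel of the stem is a front vowel (*pewi*, *dae*); -a when the last vowel of the stem is a back vowel (*tida*, *mezeo*).
Since the last vowel of *lizini* is /i/ (a front vowel), it takes -se, giving *lizinise*.
*na* — last vowel /a/ (a back vowel) → -a → *naa*.

lizinise, naa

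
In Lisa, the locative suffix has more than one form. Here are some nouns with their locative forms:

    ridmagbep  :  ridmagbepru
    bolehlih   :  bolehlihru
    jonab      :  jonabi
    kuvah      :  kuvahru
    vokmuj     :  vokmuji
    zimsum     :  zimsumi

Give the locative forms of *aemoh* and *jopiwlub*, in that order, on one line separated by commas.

aemohru, jopiwlubi

Looking at the final consonant of each stem: -ru when the stem ends in a voiceless consonant (*ridmagbep*, *bolehlih*, *kuvah*); -i when the stem ends in a voiced consonant (*jonab*, *vokmuj*, *zimsum*).
The final consonant of *aemoh* is /h/, which is voiceless, so the suffix is -ru, giving *aemohru*.
*jopiwlub*: final consonant = /b/, voiced → -i → *jopiwlubi*.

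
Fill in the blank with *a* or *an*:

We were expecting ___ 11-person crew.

The indefinite article is chosen by the initial *sound* of the following word, not its spelling.
The number *11* is spoken "eleven", beginning with /ɪˈlɛvən/ — a vowel sound.
So the article is *an*: We were expecting an 11-person crew.

an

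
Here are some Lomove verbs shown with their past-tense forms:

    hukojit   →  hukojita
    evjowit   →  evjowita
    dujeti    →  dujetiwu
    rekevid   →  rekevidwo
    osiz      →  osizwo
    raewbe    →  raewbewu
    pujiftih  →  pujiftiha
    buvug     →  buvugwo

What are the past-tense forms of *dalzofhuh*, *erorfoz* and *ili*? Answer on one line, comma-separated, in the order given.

The pattern is voicing of the final sound: -a when the stem ends in a voiceless consonant (*hukojit*, *evjowit*, *pujiftih*); -wo when the stem ends in a voiced consonant (*rekevid*, *osiz*, *buvug*); -wu when the stem ends in a vowel (*dujeti*, *raewbe*).
*dalzofhuh*: final sound = /h/, a voiceless consonant → -a → *dalzofhuha*.
*erorfoz*: final sound = /z/, a voiced consonant → -wo → *erorfozwo*.
Since the final sound of *ili* is /i/ (a vowel), it takes -wu, giving *iliwu*.

dalzofhuha, erorfozwo, iliwu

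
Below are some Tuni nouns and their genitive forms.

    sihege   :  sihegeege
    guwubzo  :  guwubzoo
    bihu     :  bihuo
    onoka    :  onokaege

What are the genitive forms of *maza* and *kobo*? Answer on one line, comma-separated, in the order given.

mazaege, koboo

The pattern is rounding harmony: -o when the last vowel of the stem is a rounded vowel (*guwubzo*, *bihu*); -ege when the last vowel of the stem is an unrounded vowel (*sihege*, *onoka*).
*maza* — last vowel /a/ (an unrounded vowel) → -ege → *mazaege*.
Since the last vowel of *kobo* is /o/ (a rounded vowel), it takes -o, giving *koboo*.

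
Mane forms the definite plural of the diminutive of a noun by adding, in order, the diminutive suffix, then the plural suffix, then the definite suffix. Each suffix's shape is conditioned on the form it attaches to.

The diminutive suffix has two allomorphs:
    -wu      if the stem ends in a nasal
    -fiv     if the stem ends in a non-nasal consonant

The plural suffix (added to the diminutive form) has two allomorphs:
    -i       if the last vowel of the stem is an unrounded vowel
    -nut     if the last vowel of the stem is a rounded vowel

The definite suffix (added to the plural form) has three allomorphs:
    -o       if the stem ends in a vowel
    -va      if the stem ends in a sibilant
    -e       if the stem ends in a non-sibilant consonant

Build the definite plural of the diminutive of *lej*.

*lej*: final consonant = /j/, non-nasal → -fiv → *lejfiv*.
The diminutive form *lejfiv* — last vowel /i/ (an unrounded vowel) → -i → *lejfivi*.
Since the final sound of the plural form *lejfivi* is /i/ (a vowel), it takes -o, giving *lejfivio*.

lejfivio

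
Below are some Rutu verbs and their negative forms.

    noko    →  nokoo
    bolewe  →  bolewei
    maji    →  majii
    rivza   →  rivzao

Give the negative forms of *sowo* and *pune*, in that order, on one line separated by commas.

The suffix is conditioned by the last vowel: -i when the last vowel of the stem is a front vowel (*bolewe*, *maji*); -o when the last vowel of the stem is a back vowel (*noko*, *rivza*).
Since the last vowel of *sowo* is /o/ (a back vowel), it takes -o, giving *sowoo*.
Since the last vowel of *pune* is /e/ (a front vowel), it takes -i, giving *punei*.

sowoo, punei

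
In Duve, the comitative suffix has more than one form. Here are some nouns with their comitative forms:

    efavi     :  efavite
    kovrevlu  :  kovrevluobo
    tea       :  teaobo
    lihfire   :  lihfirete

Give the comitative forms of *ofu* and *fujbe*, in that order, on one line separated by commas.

ofuobo, fujbete

The pattern is front/back vowel harmony: -te when the last vowel of the stem is a front vowel (*efavi*, *lihfire*); -obo when the last vowel of the stem is a back vowel (*kovrevlu*, *tea*).
*ofu* — last vowel /u/ (a back vowel) → -obo → *ofuobo*.
Since the last vowel of *fujbe* is /e/ (a front vowel), it takes -te, giving *fujbete*.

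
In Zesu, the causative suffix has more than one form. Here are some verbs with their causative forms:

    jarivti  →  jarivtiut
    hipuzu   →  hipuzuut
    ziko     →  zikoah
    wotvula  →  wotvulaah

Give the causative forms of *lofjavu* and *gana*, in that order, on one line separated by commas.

The alternation tracks the last vowel of the stem — -ut when the last vowel of the stem is a high vowel (*jarivti*, *hipuzu*); -ah when the last vowel of the stem is a non-high vowel (*ziko*, *wotvula*).
Since the last vowel of *lofjavu* is /u/ (a high vowel), it takes -ut, giving *lofjavuut*.
*gana*: last vowel = /a/, a non-high vowel → -ah → *ganaah*.

lofjavuut, ganaah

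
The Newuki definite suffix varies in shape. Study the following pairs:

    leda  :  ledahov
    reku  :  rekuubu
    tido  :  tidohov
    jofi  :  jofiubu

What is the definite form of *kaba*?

kabahov

The alternation tracks the last vowel of the stem — -ubu when the last vowel of the stem is a high vowel (*reku*, *jofi*); -hov when the last vowel of the stem is a non-high vowel (*leda*, *tido*).
*kaba*: last vowel = /a/, a non-high vowel → -hov → *kabahov*.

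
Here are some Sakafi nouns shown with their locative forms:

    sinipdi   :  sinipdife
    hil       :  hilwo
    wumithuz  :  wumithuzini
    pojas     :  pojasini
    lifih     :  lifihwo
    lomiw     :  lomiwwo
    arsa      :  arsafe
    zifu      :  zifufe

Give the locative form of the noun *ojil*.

The pattern is sibilance of the final sound: -ini when the stem ends in a sibilant (*wumithuz*, *pojas*); -wo when the stem ends in a non-sibilant consonant (*hil*, *lifih*, *lomiw*); -fe when the stem ends in a vowel (*sinipdi*, *arsa*, *zifu*).
The final sound of *ojil* is /l/, which is a non-sibilant consonant, so the suffix is -wo, giving *ojilwo*.

ojilwo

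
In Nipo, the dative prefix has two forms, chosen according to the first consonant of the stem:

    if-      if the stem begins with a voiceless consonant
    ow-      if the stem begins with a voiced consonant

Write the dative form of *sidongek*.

ifsidongek

Since the first consonant of *sidongek* is /s/ (voiceless), it takes if-, giving *ifsidongek*.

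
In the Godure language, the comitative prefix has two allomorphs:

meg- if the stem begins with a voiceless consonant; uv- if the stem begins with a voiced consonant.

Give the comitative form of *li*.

uvli

The first consonant of *li* is /l/, which is voiced, so the prefix is uv-, giving *uvli*.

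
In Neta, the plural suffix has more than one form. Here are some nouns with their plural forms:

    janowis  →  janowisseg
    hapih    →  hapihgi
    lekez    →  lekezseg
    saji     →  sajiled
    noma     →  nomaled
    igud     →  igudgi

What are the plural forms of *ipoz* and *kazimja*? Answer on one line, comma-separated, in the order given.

Looking at the final sound of each stem: -seg when the stem ends in a sibilant (*janowis*, *lekez*); -gi when the stem ends in a non-sibilant consonant (*hapih*, *igud*); -led when the stem ends in a vowel (*saji*, *noma*).
Since the final sound of *ipoz* is /z/ (a sibilant), it takes -seg, giving *ipozseg*.
*kazimja*: final sound = /a/, a vowel → -led → *kazimjaled*.

ipozseg, kazimjaled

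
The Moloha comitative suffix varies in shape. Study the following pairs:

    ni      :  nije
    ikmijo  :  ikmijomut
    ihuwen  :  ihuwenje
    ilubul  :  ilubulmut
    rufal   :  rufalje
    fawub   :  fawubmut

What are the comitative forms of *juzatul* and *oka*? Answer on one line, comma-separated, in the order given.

The alternation tracks the last vowel of the stem — -mut when the last vowel of the stem is a rounded vowel (*ikmijo*, *ilubul*, *fawub*); -je when the last vowel of the stem is an unrounded vowel (*ni*, *ihuwen*, *rufal*).
*juzatul* — last vowel /u/ (a rounded vowel) → -mut → *juzatulmut*.
*oka* — last vowel /a/ (an unrounded vowel) → -je → *okaje*.

juzatulmut, okaje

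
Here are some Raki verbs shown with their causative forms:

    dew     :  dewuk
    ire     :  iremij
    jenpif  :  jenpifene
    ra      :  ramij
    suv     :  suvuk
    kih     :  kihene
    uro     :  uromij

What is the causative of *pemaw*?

The alternation tracks the final sound of the stem — -ene when the stem ends in a voiceless consonant (*jenpif*, *kih*); -uk when the stem ends in a voiced consonant (*dew*, *suv*); -mij when the stem ends in a vowel (*ire*, *ra*, *uro*).
*pemaw* — final sound /w/ (a voiced consonant) → -uk → *pemawuk*.

pemawuk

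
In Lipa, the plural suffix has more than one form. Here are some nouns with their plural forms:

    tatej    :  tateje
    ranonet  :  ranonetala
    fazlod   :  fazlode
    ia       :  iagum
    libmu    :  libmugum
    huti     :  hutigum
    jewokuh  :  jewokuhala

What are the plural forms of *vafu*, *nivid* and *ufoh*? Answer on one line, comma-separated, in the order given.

vafugum, nivide, ufohala

The pattern is voicing of the final sound: -ala when the stem ends in a voiceless consonant (*ranonet*, *jewokuh*); -e when the stem ends in a voiced consonant (*tatej*, *fazlod*); -gum when the stem ends in a vowel (*ia*, *libmu*, *huti*).
Since the final sound of *vafu* is /u/ (a vowel), it takes -gum, giving *vafugum*.
*nivid* — final sound /d/ (a voiced consonant) → -e → *nivide*.
*ufoh*: final sound = /h/, a voiceless consonant → -ala → *ufohala*.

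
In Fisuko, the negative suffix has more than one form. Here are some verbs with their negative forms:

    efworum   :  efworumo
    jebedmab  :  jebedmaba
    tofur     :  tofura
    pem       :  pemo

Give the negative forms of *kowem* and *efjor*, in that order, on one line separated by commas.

The pattern is nasality of the final consonant: -o when the stem ends in a nasal (*efworum*, *pem*); -a when the stem ends in a non-nasal consonant (*jebedmab*, *tofur*).
Since the final consonant of *kowem* is /m/ (a nasal), it takes -o, giving *kowemo*.
Since the final consonant of *efjor* is /r/ (non-nasal), it takes -a, giving *efjora*.

kowemo, efjora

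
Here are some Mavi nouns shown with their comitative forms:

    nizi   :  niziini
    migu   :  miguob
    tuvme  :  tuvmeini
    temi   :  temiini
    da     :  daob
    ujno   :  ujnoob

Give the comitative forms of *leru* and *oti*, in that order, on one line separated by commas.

The pattern is front/back vowel harmony: -ini when the last vowel of the stem is a front vowel (*nizi*, *tuvme*, *temi*); -ob when the last vowel of the stem is a back vowel (*migu*, *da*, *ujno*).
*leru* — last vowel /u/ (a back vowel) → -ob → *leruob*.
*oti*: last vowel = /i/, a front vowel → -ini → *otiini*.

leruob, otiini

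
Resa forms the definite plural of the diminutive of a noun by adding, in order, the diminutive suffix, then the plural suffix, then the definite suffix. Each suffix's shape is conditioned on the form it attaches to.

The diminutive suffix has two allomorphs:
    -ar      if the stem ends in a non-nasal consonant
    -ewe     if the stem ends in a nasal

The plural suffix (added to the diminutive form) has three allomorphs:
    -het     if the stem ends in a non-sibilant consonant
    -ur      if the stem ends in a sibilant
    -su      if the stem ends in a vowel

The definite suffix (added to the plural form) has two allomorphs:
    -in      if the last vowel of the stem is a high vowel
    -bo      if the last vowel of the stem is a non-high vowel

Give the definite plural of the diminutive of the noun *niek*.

niekarhetbo

*niek*: final consonant = /k/, non-nasal → -ar → *niekar*.
The diminutive form *niekar* — final sound /r/ (a non-sibilant consonant) → -het → *niekarhet*.
Since the last vowel of the plural form *niekarhet* is /e/ (a non-high vowel), it takes -bo, giving *niekarhetbo*.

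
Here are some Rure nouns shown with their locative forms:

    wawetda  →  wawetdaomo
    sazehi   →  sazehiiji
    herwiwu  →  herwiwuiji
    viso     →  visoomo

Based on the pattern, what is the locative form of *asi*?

asiiji

The pattern is height harmony: -iji when the last vowel of the stem is a high vowel (*sazehi*, *herwiwu*); -omo when the last vowel of the stem is a non-high vowel (*wawetda*, *viso*).
The last vowel of *asi* is /i/, which is a high vowel, so the suffix is -iji, giving *asiiji*.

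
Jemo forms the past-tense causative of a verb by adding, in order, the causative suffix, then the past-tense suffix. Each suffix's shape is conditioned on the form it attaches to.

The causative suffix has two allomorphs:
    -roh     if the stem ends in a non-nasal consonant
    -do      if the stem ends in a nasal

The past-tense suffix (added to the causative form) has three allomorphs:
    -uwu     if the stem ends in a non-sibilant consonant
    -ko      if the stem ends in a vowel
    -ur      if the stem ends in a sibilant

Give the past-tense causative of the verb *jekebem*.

jekebemdoko

Since the final consonant of *jekebem* is /m/ (a nasal), it takes -do, giving *jekebemdo*.
The causative form *jekebemdo*: final sound = /o/, a vowel → -ko → *jekebemdoko*.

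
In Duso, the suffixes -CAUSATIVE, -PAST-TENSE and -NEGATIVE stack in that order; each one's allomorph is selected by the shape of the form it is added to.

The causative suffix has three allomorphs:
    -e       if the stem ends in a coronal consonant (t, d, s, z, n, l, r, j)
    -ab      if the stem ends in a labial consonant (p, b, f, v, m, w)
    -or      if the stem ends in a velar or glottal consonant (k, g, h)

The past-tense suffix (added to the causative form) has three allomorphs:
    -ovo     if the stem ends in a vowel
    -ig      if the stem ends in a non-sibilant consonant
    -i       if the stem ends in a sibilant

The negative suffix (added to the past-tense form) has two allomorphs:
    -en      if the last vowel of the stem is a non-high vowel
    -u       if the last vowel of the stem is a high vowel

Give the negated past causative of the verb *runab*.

runababigu

The final consonant of *runab* is /b/, which is labial, so the causative suffix is -ab, giving *runabab*.
The final sound of the causative form *runabab* is /b/, which is a non-sibilant consonant, so the past-tense suffix is -ig, giving *runababig*.
The last vowel of the past-tense form *runababig* is /i/, which is a high vowel, so the negative suffix is -u, giving *runababigu*.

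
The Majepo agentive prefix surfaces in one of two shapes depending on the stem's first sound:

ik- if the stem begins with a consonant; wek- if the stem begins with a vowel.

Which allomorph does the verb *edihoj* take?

wek-

Since the first sound of *edihoj* is /e/ (a vowel), it takes wek-.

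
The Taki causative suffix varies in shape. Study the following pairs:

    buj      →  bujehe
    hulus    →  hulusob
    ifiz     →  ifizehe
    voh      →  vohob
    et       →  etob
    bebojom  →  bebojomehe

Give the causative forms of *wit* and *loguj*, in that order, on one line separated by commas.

Looking at the final consonant of each stem: -ob when the stem ends in a voiceless consonant (*hulus*, *voh*, *et*); -ehe when the stem ends in a voiced consonant (*buj*, *ifiz*, *bebojom*).
Since the final consonant of *wit* is /t/ (voiceless), it takes -ob, giving *witob*.
The final consonant of *loguj* is /j/, which is voiced, so the suffix is -ehe, giving *logujehe*.

witob, logujehe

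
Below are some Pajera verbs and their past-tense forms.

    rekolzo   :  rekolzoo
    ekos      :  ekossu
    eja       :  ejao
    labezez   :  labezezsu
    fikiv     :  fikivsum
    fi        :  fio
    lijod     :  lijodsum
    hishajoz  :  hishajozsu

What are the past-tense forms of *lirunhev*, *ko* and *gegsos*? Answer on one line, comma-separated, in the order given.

The pattern is sibilance of the final sound: -su when the stem ends in a sibilant (*ekos*, *labezez*, *hishajoz*); -sum when the stem ends in a non-sibilant consonant (*fikiv*, *lijod*); -o when the stem ends in a vowel (*rekolzo*, *eja*, *fi*).
*lirunhev*: final sound = /v/, a non-sibilant consonant → -sum → *lirunhevsum*.
*ko* — final sound /o/ (a vowel) → -o → *koo*.
The final sound of *gegsos* is /s/, which is a sibilant, so the suffix is -su, giving *gegsossu*.

lirunhevsum, koo, gegsossu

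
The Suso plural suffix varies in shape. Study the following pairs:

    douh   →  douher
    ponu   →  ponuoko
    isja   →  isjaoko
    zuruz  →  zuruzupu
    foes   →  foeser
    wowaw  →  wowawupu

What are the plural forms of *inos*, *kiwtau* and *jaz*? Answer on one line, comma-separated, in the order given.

inoser, kiwtauoko, jazupu

Looking at the final sound of each stem: -er when the stem ends in a voiceless consonant (*douh*, *foes*); -upu when the stem ends in a voiced consonant (*zuruz*, *wowaw*); -oko when the stem ends in a vowel (*ponu*, *isja*).
Since the final sound of *inos* is /s/ (a voiceless consonant), it takes -er, giving *inoser*.
Since the final sound of *kiwtau* is /u/ (a vowel), it takes -oko, giving *kiwtauoko*.
The final sound of *jaz* is /z/, which is a voiced consonant, so the suffix is -upu, giving *jazupu*.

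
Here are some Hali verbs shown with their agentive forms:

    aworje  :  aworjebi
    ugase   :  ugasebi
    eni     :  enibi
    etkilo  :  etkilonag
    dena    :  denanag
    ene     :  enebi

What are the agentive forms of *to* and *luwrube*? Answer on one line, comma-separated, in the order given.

tonag, luwrubebi

The pattern is front/back vowel harmony: -bi when the last vowel of the stem is a front vowel (*aworje*, *ugase*, *eni*, *ene*); -nag when the last vowel of the stem is a back vowel (*etkilo*, *dena*).
The last vowel of *to* is /o/, which is a back vowel, so the suffix is -nag, giving *tonag*.
Since the last vowel of *luwrube* is /e/ (a front vowel), it takes -bi, giving *luwrubebi*.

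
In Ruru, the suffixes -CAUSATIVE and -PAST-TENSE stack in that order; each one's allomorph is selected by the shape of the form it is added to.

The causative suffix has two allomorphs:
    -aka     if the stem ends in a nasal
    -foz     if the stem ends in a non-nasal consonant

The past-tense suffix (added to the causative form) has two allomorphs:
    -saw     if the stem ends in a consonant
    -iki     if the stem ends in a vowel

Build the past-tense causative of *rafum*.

rafumakaiki

The final consonant of *rafum* is /m/, which is a nasal, so the causative suffix is -aka, giving *rafumaka*.
The causative form *rafumaka*: final sound = /a/, a vowel → -iki → *rafumakaiki*.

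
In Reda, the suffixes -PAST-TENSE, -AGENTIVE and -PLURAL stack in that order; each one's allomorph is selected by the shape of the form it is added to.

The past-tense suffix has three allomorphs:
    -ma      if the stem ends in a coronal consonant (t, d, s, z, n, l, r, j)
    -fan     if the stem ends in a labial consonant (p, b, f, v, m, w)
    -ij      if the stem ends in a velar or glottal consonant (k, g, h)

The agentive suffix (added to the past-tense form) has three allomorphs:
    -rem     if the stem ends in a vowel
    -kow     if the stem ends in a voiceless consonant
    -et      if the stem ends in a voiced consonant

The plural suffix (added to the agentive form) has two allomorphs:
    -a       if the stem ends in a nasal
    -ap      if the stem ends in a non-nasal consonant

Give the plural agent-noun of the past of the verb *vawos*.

vawosmarema

*vawos* — final consonant /s/ (coronal) → -ma → *vawosma*.
The past-tense form *vawosma*: final sound = /a/, a vowel → -rem → *vawosmarem*.
Since the final consonant of the agentive form *vawosmarem* is /m/ (a nasal), it takes -a, giving *vawosmarema*.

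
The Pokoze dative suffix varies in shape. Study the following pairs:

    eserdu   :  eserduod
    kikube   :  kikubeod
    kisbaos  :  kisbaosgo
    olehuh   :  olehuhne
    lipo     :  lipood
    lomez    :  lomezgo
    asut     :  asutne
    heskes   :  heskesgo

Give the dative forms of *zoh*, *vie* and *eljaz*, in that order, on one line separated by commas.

Looking at the final sound of each stem: -go when the stem ends in a sibilant (*kisbaos*, *lomez*, *heskes*); -ne when the stem ends in a non-sibilant consonant (*olehuh*, *asut*); -od when the stem ends in a vowel (*eserdu*, *kikube*, *lipo*).
The final sound of *zoh* is /h/, which is a non-sibilant consonant, so the suffix is -ne, giving *zohne*.
*vie*: final sound = /e/, a vowel → -od → *vieod*.
*eljaz*: final sound = /z/, a sibilant → -go → *eljazgo*.

zohne, vieod, eljazgo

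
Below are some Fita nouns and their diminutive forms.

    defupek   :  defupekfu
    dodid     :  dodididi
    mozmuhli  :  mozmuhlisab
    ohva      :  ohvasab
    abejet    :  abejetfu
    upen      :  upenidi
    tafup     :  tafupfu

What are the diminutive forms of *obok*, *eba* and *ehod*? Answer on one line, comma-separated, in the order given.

obokfu, ebasab, ehodidi

The suffix is conditioned by the final sound: -fu when the stem ends in a voiceless consonant (*defupek*, *abejet*, *tafup*); -idi when the stem ends in a voiced consonant (*dodid*, *upen*); -sab when the stem ends in a vowel (*mozmuhli*, *ohva*).
*obok* — final sound /k/ (a voiceless consonant) → -fu → *obokfu*.
Since the final sound of *eba* is /a/ (a vowel), it takes -sab, giving *ebasab*.
*ehod*: final sound = /d/, a voiced consonant → -idi → *ehodidi*.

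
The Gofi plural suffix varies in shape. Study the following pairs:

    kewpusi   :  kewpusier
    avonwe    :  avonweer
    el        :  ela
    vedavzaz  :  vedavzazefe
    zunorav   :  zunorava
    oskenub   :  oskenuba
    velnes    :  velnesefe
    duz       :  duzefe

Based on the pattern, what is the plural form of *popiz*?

popizefe

The pattern is sibilance of the final sound: -efe when the stem ends in a sibilant (*vedavzaz*, *velnes*, *duz*); -a when the stem ends in a non-sibilant consonant (*el*, *zunorav*, *oskenub*); -er when the stem ends in a vowel (*kewpusi*, *avonwe*).
The final sound of *popiz* is /z/, which is a sibilant, so the suffix is -efe, giving *popizefe*.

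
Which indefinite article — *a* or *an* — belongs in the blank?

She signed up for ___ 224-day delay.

The indefinite article is chosen by the initial *sound* of the following word, not its spelling.
The number *224* is spoken "two hundred …", beginning with /tuː/ — a consonant sound.
So the article is *a*: She signed up for a 224-day delay.

a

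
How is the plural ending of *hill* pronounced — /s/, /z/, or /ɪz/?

The stem *hill* ends in a voiced non-sibilant sound.
The plural suffix surfaces as /ɪz/ after sibilants, /s/ after other voiceless consonants, and /z/ after other voiced sounds.
So the plural -s on *hill* is pronounced /z/.

/z/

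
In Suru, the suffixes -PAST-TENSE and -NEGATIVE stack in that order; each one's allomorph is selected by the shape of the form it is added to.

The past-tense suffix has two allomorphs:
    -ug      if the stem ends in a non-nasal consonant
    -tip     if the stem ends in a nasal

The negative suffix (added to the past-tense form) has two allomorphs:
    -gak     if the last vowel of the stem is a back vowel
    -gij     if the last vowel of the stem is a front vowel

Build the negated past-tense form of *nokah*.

nokahuggak

*nokah*: final consonant = /h/, non-nasal → -ug → *nokahug*.
Since the last vowel of the past-tense form *nokahug* is /u/ (a back vowel), it takes -gak, giving *nokahuggak*.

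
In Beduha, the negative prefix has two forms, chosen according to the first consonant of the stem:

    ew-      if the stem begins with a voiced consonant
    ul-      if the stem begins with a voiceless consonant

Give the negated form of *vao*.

*vao* — first consonant /v/ (voiced) → ew- → *ewvao*.

ewvao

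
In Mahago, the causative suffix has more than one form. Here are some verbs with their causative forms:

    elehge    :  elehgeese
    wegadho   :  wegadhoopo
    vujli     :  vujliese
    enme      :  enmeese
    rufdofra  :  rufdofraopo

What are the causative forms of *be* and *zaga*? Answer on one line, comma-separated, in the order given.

beese, zagaopo

The pattern is front/back vowel harmony: -ese when the last vowel of the stem is a front vowel (*elehge*, *vujli*, *enme*); -opo when the last vowel of the stem is a back vowel (*wegadho*, *rufdofra*).
The last vowel of *be* is /e/, which is a front vowel, so the suffix is -ese, giving *beese*.
*zaga* — last vowel /a/ (a back vowel) → -opo → *zagaopo*.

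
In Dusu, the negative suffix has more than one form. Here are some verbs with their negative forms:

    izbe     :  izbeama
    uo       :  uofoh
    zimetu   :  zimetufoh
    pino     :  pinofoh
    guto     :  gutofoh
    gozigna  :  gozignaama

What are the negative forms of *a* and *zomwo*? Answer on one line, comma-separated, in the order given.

The suffix is conditioned by the last vowel: -foh when the last vowel of the stem is a rounded vowel (*uo*, *zimetu*, *pino*, *guto*); -ama when the last vowel of the stem is an unrounded vowel (*izbe*, *gozigna*).
*a*: last vowel = /a/, an unrounded vowel → -ama → *aama*.
Since the last vowel of *zomwo* is /o/ (a rounded vowel), it takes -foh, giving *zomwofoh*.

aama, zomwofoh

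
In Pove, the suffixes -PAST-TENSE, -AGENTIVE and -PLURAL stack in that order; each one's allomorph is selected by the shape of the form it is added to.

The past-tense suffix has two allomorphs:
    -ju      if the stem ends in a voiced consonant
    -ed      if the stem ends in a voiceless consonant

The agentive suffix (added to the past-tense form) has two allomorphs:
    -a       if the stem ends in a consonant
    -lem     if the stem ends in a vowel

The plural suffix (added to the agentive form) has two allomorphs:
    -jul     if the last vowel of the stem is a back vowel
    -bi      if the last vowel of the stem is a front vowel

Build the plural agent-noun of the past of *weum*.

*weum* — final consonant /m/ (voiced) → -ju → *weumju*.
The past-tense form *weumju* — final sound /u/ (a vowel) → -lem → *weumjulem*.
The agentive form *weumjulem* — last vowel /e/ (a front vowel) → -bi → *weumjulembi*.

weumjulembi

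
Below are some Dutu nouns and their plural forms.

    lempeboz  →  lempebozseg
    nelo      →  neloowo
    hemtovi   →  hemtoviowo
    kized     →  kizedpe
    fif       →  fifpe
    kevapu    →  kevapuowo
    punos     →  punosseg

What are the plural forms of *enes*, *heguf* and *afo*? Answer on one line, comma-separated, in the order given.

The pattern is sibilance of the final sound: -seg when the stem ends in a sibilant (*lempeboz*, *punos*); -pe when the stem ends in a non-sibilant consonant (*kized*, *fif*); -owo when the stem ends in a vowel (*nelo*, *hemtovi*, *kevapu*).
*enes* — final sound /s/ (a sibilant) → -seg → *enesseg*.
*heguf*: final sound = /f/, a non-sibilant consonant → -pe → *hegufpe*.
*afo* — final sound /o/ (a vowel) → -owo → *afoowo*.

enesseg, hegufpe, afoowo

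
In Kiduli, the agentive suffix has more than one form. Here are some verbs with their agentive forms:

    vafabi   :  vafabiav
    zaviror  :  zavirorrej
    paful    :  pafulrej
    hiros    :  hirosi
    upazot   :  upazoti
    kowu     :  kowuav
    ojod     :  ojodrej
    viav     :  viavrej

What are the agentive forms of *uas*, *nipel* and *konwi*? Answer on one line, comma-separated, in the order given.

The alternation tracks the final sound of the stem — -i when the stem ends in a voiceless consonant (*hiros*, *upazot*); -rej when the stem ends in a voiced consonant (*zaviror*, *paful*, *ojod*, *viav*); -av when the stem ends in a vowel (*vafabi*, *kowu*).
The final sound of *uas* is /s/, which is a voiceless consonant, so the suffix is -i, giving *uasi*.
*nipel* — final sound /l/ (a voiced consonant) → -rej → *nipelrej*.
Since the final sound of *konwi* is /i/ (a vowel), it takes -av, giving *konwiav*.

uasi, nipelrej, konwiav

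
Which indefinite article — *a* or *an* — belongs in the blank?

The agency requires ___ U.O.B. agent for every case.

The indefinite article is chosen by the initial *sound* of the following word, not its spelling.
The initialism *U.O.B.* is read letter by letter; the first letter, U, is pronounced /juː/, which begins with a consonant sound.
So the article is *a*: The agency requires a U.O.B. agent for every case.

a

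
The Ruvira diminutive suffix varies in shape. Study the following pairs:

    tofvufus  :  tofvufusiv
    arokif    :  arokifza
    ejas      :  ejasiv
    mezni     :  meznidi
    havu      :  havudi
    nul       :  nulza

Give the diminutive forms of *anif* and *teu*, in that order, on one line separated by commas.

The alternation tracks the final sound of the stem — -iv when the stem ends in a sibilant (*tofvufus*, *ejas*); -za when the stem ends in a non-sibilant consonant (*arokif*, *nul*); -di when the stem ends in a vowel (*mezni*, *havu*).
Since the final sound of *anif* is /f/ (a non-sibilant consonant), it takes -za, giving *anifza*.
*teu* — final sound /u/ (a vowel) → -di → *teudi*.

anifza, teudi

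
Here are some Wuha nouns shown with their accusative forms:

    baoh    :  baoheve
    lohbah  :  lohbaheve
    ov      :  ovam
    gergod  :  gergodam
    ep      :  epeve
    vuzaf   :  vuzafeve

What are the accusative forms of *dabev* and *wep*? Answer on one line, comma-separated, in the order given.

Looking at the final consonant of each stem: -eve when the stem ends in a voiceless consonant (*baoh*, *lohbah*, *ep*, *vuzaf*); -am when the stem ends in a voiced consonant (*ov*, *gergod*).
*dabev* — final consonant /v/ (voiced) → -am → *dabevam*.
*wep*: final consonant = /p/, voiceless → -eve → *wepeve*.

dabevam, wepeve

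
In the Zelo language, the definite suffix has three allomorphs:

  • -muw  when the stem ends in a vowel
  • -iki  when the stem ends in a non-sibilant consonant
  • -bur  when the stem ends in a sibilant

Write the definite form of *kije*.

kijemuw

*kije*: final sound = /e/, a vowel → -muw → *kijemuw*.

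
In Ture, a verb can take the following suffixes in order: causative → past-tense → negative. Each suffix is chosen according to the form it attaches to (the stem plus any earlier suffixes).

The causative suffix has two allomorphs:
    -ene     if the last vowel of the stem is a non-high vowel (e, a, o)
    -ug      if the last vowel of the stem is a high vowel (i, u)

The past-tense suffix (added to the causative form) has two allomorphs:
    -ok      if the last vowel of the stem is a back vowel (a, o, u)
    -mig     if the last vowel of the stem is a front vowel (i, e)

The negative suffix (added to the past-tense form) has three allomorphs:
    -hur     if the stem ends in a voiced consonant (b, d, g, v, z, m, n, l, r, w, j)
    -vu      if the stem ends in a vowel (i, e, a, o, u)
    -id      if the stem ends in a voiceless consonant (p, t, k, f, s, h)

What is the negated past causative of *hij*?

Since the last vowel of *hij* is /i/ (a high vowel), it takes -ug, giving *hijug*.
Since the last vowel of the causative form *hijug* is /u/ (a back vowel), it takes -ok, giving *hijugok*.
The past-tense form *hijugok*: final sound = /k/, a voiceless consonant → -id → *hijugokid*.

hijugokid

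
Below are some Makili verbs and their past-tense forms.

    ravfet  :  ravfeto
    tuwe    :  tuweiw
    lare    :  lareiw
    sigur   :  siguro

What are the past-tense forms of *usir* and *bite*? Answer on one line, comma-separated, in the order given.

The pattern is consonant vs. vowel: -o when the stem ends in a consonant (*ravfet*, *sigur*); -iw when the stem ends in a vowel (*tuwe*, *lare*).
*usir* — final sound /r/ (a consonant) → -o → *usiro*.
*bite* — final sound /e/ (a vowel) → -iw → *biteiw*.

usiro, biteiw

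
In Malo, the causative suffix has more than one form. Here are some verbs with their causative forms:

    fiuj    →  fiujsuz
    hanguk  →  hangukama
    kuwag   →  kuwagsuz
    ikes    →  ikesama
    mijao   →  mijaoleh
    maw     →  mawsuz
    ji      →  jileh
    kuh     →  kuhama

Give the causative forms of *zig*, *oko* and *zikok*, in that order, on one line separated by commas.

zigsuz, okoleh, zikokama

The suffix is conditioned by the final sound: -ama when the stem ends in a voiceless consonant (*hanguk*, *ikes*, *kuh*); -suz when the stem ends in a voiced consonant (*fiuj*, *kuwag*, *maw*); -leh when the stem ends in a vowel (*mijao*, *ji*).
*zig* — final sound /g/ (a voiced consonant) → -suz → *zigsuz*.
*oko* — final sound /o/ (a vowel) → -leh → *okoleh*.
Since the final sound of *zikok* is /k/ (a voiceless consonant), it takes -ama, giving *zikokama*.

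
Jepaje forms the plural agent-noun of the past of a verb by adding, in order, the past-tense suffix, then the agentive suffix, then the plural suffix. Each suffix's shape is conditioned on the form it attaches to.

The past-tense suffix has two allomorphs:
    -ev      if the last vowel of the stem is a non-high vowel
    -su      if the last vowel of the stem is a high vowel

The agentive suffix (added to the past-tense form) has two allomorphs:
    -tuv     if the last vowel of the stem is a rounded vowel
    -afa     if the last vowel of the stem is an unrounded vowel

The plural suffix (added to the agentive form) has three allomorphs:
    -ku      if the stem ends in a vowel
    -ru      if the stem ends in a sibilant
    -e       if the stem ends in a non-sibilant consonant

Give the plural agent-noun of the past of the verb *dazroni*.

dazronisutuve

Since the last vowel of *dazroni* is /i/ (a high vowel), it takes -su, giving *dazronisu*.
Since the last vowel of the past-tense form *dazronisu* is /u/ (a rounded vowel), it takes -tuv, giving *dazronisutuv*.
The agentive form *dazronisutuv* — final sound /v/ (a non-sibilant consonant) → -e → *dazronisutuve*.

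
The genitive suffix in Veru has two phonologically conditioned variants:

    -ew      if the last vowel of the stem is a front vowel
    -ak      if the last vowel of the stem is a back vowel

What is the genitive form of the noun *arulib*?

arulibew

Since the last vowel of *arulib* is /i/ (a front vowel), it takes -ew, giving *arulibew*.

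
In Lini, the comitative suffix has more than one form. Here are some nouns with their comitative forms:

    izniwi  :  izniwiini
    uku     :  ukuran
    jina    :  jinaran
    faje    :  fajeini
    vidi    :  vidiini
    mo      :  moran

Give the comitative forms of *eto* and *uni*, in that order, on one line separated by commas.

etoran, uniini

The pattern is front/back vowel harmony: -ini when the last vowel of the stem is a front vowel (*izniwi*, *faje*, *vidi*); -ran when the last vowel of the stem is a back vowel (*uku*, *jina*, *mo*).
*eto* — last vowel /o/ (a back vowel) → -ran → *etoran*.
*uni* — last vowel /i/ (a front vowel) → -ini → *uniini*.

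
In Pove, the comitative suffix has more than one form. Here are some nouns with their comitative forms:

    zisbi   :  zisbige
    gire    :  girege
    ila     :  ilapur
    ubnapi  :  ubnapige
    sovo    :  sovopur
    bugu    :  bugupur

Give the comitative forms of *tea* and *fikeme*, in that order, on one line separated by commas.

Looking at the last vowel of each stem: -ge when the last vowel of the stem is a front vowel (*zisbi*, *gire*, *ubnapi*); -pur when the last vowel of the stem is a back vowel (*ila*, *sovo*, *bugu*).
*tea*: last vowel = /a/, a back vowel → -pur → *teapur*.
The last vowel of *fikeme* is /e/, which is a front vowel, so the suffix is -ge, giving *fikemege*.

teapur, fikemege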